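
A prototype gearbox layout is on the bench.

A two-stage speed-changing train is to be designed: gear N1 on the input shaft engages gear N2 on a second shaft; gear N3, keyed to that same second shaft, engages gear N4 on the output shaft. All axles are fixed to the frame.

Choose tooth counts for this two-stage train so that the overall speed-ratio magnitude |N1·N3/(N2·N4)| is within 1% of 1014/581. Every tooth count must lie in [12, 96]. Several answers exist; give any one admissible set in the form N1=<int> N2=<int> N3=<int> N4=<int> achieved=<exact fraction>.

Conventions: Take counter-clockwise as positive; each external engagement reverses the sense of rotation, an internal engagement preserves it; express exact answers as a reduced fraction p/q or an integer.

topology: fixed-axis compound train — 2 stages, target 1014/581
target = 1014/581 in lowest terms: an exact hit needs N1·N3 = k·1014 and N2·N4 = k·581 for one integer k, every count in [12, 96]; additionally prefer no 1:1 stage (N1 ≠ N2, N3 ≠ N4)
k = 1: no 1:1-free in-range split of k·1014 and k·581 into factor pairs; take k = 2
k = 2: N1·N3 = 2028 = 26·78, N2·N4 = 1162 = 14·83
achieved = 26·78/(14·83) = 1014/581; |achieved − target| = 0 ≤ 507/29050 ✓

N1=26 N2=14 N3=78 N4=83 achieved=1014/581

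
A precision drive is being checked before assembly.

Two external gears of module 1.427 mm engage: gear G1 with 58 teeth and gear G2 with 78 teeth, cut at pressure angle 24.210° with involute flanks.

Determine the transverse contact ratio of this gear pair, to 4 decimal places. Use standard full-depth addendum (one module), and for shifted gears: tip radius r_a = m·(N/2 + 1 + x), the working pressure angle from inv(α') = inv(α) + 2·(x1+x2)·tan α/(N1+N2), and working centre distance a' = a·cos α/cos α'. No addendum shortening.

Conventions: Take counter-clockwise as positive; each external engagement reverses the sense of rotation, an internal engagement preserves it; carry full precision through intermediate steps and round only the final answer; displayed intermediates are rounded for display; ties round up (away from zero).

recognized (one external pair, fixed centres): single-mesh tooth geometry, m = 1.427, N1 = 58, N2 = 78
base radii: r_b1 = 37.743305, r_b2 = 50.758238
tip radii: r_a1 = 42.810000, r_a2 = 57.080000
no profile shift: α' = α, a' = a
action lengths: √(r_a1²−r_b1²) = 20.202450, √(r_a2²−r_b2²) = 26.109915
base pitch p_b = π·m·cos α = 4.088762
CR = (20.202450 + 26.109915 − 97.036000·sin 24.21000°)/4.088762 = 1.594523
contact ratio ≈ 1.5945

1.5945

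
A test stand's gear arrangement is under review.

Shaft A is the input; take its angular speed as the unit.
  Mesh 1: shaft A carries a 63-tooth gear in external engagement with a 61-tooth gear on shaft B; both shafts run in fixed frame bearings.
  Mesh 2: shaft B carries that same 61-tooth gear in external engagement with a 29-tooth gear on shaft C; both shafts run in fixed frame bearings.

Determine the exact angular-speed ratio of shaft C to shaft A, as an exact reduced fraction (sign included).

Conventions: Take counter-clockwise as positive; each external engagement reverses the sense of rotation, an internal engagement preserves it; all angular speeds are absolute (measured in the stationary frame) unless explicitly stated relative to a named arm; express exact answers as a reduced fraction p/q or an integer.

63/29

class = fixed-axis compound train [2 meshes; 2 ratios multiply, 2 sense flips]
mesh 1 [63T→61T]: running ratio 63/61, sense −
mesh 2 [61T→29T]: running ratio 63/29, sense +
ω_out/ω_in = 63/29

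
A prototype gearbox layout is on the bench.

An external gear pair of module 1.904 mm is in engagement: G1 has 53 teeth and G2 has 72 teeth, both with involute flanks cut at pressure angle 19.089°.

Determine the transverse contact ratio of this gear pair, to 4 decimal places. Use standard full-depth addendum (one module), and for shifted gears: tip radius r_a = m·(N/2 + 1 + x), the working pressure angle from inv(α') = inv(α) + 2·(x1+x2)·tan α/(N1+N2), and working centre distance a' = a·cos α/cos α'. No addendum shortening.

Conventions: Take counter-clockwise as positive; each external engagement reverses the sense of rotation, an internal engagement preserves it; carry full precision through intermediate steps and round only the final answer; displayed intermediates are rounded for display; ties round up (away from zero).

single-mesh involute tooth geometry (53T engaging 72T at module 1.904)
base radii: r_b1 = 47.681511, r_b2 = 64.774883
tip radii: r_a1 = 52.360000, r_a2 = 70.448000
no profile shift: α' = α, a' = a
action lengths: √(r_a1²−r_b1²) = 21.634304, √(r_a2²−r_b2²) = 27.697206
base pitch p_b = π·m·cos α = 5.652675
CR = (21.634304 + 27.697206 − 119.000000·sin 19.08900°)/5.652675 = 1.842344
contact ratio ≈ 1.8423

1.8423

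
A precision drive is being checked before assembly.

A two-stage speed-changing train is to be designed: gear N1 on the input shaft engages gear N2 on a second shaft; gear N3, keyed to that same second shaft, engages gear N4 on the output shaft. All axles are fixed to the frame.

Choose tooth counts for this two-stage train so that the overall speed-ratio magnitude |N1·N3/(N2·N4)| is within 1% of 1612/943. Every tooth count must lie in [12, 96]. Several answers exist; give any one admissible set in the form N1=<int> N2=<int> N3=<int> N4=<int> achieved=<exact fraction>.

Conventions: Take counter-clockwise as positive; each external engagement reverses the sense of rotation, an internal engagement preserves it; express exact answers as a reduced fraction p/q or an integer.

N1=26 N2=23 N3=62 N4=41 achieved=1612/943

design class (target 1612/943): fixed-axis compound train
target = 1612/943 in lowest terms: an exact hit needs N1·N3 = k·1612 and N2·N4 = k·943 for one integer k, every count in [12, 96]; additionally prefer no 1:1 stage (N1 ≠ N2, N3 ≠ N4)
k = 1: N1·N3 = 1612 = 26·62, N2·N4 = 943 = 23·41
achieved = 26·62/(23·41) = 1612/943; |achieved − target| = 0 ≤ 403/23575 ✓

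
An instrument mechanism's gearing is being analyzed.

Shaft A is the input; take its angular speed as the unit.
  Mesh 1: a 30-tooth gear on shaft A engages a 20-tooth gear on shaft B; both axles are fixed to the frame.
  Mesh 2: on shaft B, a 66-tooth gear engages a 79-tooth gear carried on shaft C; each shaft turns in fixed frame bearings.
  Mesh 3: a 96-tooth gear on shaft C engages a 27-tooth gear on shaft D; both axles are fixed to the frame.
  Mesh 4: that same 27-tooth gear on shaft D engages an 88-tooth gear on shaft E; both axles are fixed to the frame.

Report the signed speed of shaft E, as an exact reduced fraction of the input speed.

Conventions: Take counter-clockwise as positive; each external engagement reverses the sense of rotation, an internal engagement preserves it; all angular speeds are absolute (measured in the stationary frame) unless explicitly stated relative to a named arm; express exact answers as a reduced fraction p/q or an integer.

108/79

4-mesh fixed-axis compound train (all bearings frame-fixed)
mesh 1 [30T→20T]: |ω|/ω_in = 1×30/20 = 3/2, sense flips to −
mesh 2 [66T→79T]: |ω|/ω_in = (3/2)×66/79 = 99/79, sense flips to +
mesh 3 [96T→27T]: |ω|/ω_in = (99/79)×96/27 = 352/79, sense flips to −
mesh 4 [27T→88T]: |ω|/ω_in = (352/79)×27/88 = 108/79, sense flips to +
signed output speed (× input speed) = 108/79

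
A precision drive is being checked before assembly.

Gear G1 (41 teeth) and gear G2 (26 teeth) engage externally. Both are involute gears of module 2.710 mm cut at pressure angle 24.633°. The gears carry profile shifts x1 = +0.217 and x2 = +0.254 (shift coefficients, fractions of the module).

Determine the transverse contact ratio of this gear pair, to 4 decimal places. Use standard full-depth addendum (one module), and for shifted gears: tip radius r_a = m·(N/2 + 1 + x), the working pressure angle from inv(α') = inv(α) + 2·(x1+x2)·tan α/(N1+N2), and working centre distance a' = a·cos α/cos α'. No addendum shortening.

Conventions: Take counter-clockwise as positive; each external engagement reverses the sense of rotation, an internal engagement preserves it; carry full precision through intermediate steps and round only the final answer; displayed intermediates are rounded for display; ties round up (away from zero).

1.4351

topology: single-mesh involute geometry — m = 2.710, 41T/26T pair
base radii: r_b1 = 50.499284, r_b2 = 32.023936
tip radii: r_a1 = 58.853070, r_a2 = 38.628340
inv(α') = inv(24.633°) + 2·(+0.217+0.254)·tan α/(41+26) = 0.03505249  ⇒  α' = 26.26319°
a' = a·cos α / cos α' = 90.7850·cos 24.633°/cos 26.26319° = 92.022630
action lengths: √(r_a1²−r_b1²) = 30.224265, √(r_a2²−r_b2²) = 21.601300
base pitch p_b = π·m·cos α = 7.738936
CR = (30.224265 + 21.601300 − 92.022630·sin 26.26319°)/7.738936 = 1.435082
contact ratio ≈ 1.4351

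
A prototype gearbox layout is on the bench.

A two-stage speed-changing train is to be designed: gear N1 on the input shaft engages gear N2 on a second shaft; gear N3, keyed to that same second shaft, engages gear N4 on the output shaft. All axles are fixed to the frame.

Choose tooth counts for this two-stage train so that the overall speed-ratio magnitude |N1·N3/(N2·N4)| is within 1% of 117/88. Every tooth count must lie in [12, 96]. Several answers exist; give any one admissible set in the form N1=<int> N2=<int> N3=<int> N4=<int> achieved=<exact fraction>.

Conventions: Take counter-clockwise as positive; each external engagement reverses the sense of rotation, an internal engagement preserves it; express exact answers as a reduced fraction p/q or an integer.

topology: fixed-axis compound train — 2 stages, target 117/88
target = 117/88 in lowest terms: an exact hit needs N1·N3 = k·117 and N2·N4 = k·88 for one integer k, every count in [12, 96]; additionally prefer no 1:1 stage (N1 ≠ N2, N3 ≠ N4)
k = 1…2: no 1:1-free in-range split of k·117 and k·88 into factor pairs; take k = 3
k = 3: N1·N3 = 351 = 13·27, N2·N4 = 264 = 12·22
achieved = 13·27/(12·22) = 117/88; |achieved − target| = 0 ≤ 117/8800 ✓

N1=13 N2=12 N3=27 N4=22 achieved=117/88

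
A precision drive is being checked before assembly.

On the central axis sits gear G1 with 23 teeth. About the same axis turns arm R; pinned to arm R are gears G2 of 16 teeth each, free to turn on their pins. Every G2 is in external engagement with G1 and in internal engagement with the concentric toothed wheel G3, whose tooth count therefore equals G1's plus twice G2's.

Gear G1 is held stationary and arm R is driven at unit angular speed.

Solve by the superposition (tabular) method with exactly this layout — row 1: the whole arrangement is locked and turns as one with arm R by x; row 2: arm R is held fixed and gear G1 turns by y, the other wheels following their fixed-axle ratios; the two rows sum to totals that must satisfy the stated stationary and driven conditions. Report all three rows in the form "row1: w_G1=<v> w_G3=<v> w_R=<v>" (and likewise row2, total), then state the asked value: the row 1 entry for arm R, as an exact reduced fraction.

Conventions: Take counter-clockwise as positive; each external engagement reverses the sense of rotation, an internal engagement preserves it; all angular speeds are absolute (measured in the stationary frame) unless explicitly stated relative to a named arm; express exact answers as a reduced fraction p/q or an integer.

class = planetary set [G3 = 23+2·16 = 55; Willis about the carrier]
row 1: whole set turns with the arm by x
row 2 (arm held, sun turns y): ω_ring = −(23/55)·y, ω_arm = 0
boundary: total ω_sun = x + y = 0 and total ω_arm = x = 1  ⇒  y = -1, x = 1
row 2 ring = −(23/55)·(-1) = 23/55
totals (row 1 + row 2): sun 1 + (-1) = 0, ring 1 + 23/55 = 78/55, arm 1 + 0 = 1
asked cell (row1, arm) = 1

row1: w_G1=1 w_G3=1 w_R=1
row2: w_G1=-1 w_G3=23/55 w_R=0
total: w_G1=0 w_G3=78/55 w_R=1
asked value: 1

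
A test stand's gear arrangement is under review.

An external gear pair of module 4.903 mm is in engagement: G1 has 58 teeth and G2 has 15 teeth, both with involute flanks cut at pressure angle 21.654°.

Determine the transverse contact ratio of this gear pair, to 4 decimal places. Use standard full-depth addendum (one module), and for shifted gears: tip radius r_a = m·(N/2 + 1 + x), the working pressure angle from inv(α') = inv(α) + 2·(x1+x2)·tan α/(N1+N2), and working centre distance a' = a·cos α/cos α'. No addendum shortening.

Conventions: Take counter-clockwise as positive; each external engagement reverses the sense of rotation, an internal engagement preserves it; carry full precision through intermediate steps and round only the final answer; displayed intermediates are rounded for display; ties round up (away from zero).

single-mesh involute tooth geometry (58T engaging 15T at module 4.903)
base radii: r_b1 = 132.152739, r_b2 = 34.177432
tip radii: r_a1 = 147.090000, r_a2 = 41.675500
no profile shift: α' = α, a' = a
action lengths: √(r_a1²−r_b1²) = 64.584222, √(r_a2²−r_b2²) = 23.848489
base pitch p_b = π·m·cos α = 14.316209
CR = (64.584222 + 23.848489 − 178.959500·sin 21.65400°)/14.316209 = 1.564418
contact ratio ≈ 1.5644

1.5644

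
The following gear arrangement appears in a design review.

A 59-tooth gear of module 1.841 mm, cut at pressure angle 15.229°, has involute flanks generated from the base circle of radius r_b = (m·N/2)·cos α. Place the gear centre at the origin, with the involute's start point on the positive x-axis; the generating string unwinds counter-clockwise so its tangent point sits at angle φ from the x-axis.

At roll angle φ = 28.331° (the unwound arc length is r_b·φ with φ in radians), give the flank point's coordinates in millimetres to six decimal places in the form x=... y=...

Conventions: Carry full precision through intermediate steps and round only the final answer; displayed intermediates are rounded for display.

x=58.422241 y=2.060589

recognized (one wheel, involute flank): single-mesh tooth geometry, m = 1.841, N = 59
pitch radius r_p = m·N/2 = 1.841·59/2 = 54.309500
base radius r_b = r_p·cos α = 54.309500·cos 15.229° = 52.402349
roll angle φ = 28.331° = 0.49446923 rad
x = r_b·(cos φ + φ·sin φ) = 58.422241
y = r_b·(sin φ − φ·cos φ) = 2.060589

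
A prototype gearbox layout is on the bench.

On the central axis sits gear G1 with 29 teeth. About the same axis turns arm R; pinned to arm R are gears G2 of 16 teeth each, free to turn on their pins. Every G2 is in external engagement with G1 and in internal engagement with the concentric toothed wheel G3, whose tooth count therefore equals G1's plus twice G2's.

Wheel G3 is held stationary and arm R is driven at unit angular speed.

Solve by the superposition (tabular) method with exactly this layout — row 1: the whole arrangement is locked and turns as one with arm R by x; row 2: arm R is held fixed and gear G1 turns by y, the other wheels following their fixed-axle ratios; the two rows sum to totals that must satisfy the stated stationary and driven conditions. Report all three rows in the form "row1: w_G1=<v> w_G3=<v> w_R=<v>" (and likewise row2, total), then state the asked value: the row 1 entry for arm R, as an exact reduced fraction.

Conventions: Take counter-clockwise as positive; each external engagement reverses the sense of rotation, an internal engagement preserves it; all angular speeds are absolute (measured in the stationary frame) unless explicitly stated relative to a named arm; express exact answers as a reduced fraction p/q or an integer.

row1: w_G1=1 w_G3=1 w_R=1
row2: w_G1=61/29 w_G3=-1 w_R=0
total: w_G1=90/29 w_G3=0 w_R=1
asked value: 1

class = planetary set [G3 = 29+2·16 = 61; Willis about the carrier]
row 1: whole set turns with the arm by x
row 2 (arm held, sun turns y): ω_ring = −(29/61)·y, ω_arm = 0
boundary: total ω_ring = x − (29/61)·y = 0 and total ω_arm = x = 1  ⇒  y = 61/29, x = 1
row 2 ring = −(29/61)·61/29 = -1
totals (row 1 + row 2): sun 1 + 61/29 = 90/29, ring 1 + (-1) = 0, arm 1 + 0 = 1
asked cell (row1, arm) = 1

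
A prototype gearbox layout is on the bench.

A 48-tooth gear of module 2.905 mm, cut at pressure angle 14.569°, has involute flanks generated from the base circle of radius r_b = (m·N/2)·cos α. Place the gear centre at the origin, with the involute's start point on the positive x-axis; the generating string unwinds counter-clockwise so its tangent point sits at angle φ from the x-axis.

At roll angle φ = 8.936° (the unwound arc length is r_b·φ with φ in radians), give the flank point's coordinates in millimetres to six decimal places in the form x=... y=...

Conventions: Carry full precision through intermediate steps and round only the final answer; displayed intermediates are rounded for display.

class = single-mesh tooth geometry [base-circle involute, m = 2.905, 48T]
pitch radius r_p = m·N/2 = 2.905·48/2 = 69.720000
base radius r_b = r_p·cos α = 69.720000·cos 14.569° = 67.478182
roll angle φ = 8.936° = 0.15596262 rad
x = r_b·(cos φ + φ·sin φ) = 68.293879
y = r_b·(sin φ − φ·cos φ) = 0.085123

x=68.293879 y=0.085123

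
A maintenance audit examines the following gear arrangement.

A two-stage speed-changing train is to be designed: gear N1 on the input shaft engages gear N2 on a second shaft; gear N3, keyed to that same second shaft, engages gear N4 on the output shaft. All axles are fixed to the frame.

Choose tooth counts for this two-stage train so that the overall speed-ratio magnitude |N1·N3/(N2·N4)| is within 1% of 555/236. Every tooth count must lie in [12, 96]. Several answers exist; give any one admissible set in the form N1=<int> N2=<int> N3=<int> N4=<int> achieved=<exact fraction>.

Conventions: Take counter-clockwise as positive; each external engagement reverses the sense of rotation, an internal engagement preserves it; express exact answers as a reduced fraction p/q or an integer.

N1=37 N2=12 N3=45 N4=59 achieved=555/236

design class (target 555/236): fixed-axis compound train
target = 555/236 in lowest terms: an exact hit needs N1·N3 = k·555 and N2·N4 = k·236 for one integer k, every count in [12, 96]; additionally prefer no 1:1 stage (N1 ≠ N2, N3 ≠ N4)
k = 1…2: no 1:1-free in-range split of k·555 and k·236 into factor pairs; take k = 3
k = 3: N1·N3 = 1665 = 37·45, N2·N4 = 708 = 12·59
achieved = 37·45/(12·59) = 555/236; |achieved − target| = 0 ≤ 111/4720 ✓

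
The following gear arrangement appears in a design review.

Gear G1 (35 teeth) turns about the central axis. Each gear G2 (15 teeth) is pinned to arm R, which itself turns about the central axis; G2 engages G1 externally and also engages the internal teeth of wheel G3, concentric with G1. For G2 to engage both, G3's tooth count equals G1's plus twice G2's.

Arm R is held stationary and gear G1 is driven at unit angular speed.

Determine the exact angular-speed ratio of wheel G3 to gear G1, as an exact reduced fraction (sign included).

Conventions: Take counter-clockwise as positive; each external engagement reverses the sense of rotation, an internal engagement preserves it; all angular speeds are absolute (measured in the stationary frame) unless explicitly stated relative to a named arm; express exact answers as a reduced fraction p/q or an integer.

-7/13

topology: planetary set — G1 35T / G2 15T / G3 65T, arm = carrier (Willis)
ring teeth: 35 + 2·15 = 65
35(ω_sun−ω_arm) = −65(ω_ring−ω_arm),  ω_arm = 0, ω_sun = 1
ω_ring = 0 − (35/65)(1−0) = -7/13
ω_out/ω_in = -7/13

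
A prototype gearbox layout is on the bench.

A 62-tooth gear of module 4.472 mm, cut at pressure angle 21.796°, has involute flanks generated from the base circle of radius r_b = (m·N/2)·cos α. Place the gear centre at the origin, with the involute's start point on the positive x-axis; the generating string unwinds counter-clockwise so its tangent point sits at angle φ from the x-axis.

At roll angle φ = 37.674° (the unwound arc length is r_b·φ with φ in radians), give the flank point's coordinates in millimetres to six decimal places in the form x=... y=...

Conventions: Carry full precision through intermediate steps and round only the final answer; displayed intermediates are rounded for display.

class = single-mesh tooth geometry [base-circle involute, m = 4.472, 62T]
pitch radius r_p = m·N/2 = 4.472·62/2 = 138.632000
base radius r_b = r_p·cos α = 138.632000·cos 21.796° = 128.721441
roll angle φ = 37.674° = 0.65753534 rad
x = r_b·(cos φ + φ·sin φ) = 153.611723
y = r_b·(sin φ − φ·cos φ) = 11.678649

x=153.611723 y=11.678649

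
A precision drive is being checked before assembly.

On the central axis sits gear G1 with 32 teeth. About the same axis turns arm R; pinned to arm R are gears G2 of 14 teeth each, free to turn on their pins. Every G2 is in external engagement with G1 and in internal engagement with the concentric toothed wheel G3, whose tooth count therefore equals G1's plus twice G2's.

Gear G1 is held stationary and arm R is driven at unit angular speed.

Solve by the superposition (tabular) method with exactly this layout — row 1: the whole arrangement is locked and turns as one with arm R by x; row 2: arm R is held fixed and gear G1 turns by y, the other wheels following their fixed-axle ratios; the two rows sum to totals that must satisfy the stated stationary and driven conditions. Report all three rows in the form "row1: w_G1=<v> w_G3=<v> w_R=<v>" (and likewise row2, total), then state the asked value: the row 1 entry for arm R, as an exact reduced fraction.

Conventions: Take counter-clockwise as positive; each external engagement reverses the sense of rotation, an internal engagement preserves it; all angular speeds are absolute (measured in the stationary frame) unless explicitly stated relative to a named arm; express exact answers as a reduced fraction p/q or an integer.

row1: w_G1=1 w_G3=1 w_R=1
row2: w_G1=-1 w_G3=8/15 w_R=0
total: w_G1=0 w_G3=23/15 w_R=1
asked value: 1

class = planetary set [G3 = 32+2·14 = 60; Willis about the carrier]
row 1 — lock + rotate with arm: ω_sun = ω_ring = ω_arm = x
row 2 (arm held, sun turns y): ω_ring = −(32/60)·y, ω_arm = 0
boundary: total ω_sun = x + y = 0 and total ω_arm = x = 1  ⇒  y = -1, x = 1
row 2 ring = −(32/60)·(-1) = 8/15
totals (row 1 + row 2): sun 1 + (-1) = 0, ring 1 + 8/15 = 23/15, arm 1 + 0 = 1
asked cell (row1, arm) = 1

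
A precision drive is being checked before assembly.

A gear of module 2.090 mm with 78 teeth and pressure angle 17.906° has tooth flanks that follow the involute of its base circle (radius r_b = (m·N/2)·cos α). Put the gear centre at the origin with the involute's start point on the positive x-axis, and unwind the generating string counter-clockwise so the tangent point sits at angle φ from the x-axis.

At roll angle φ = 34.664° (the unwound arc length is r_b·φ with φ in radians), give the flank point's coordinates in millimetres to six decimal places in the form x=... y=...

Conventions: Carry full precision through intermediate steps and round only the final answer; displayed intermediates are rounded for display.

recognized (one wheel, involute flank): single-mesh tooth geometry, m = 2.090, N = 78
pitch radius r_p = m·N/2 = 2.090·78/2 = 81.510000
base radius r_b = r_p·cos α = 81.510000·cos 17.906° = 77.561836
roll angle φ = 34.664° = 0.60500093 rad
x = r_b·(cos φ + φ·sin φ) = 90.483918
y = r_b·(sin φ − φ·cos φ) = 5.518418

x=90.483918 y=5.518418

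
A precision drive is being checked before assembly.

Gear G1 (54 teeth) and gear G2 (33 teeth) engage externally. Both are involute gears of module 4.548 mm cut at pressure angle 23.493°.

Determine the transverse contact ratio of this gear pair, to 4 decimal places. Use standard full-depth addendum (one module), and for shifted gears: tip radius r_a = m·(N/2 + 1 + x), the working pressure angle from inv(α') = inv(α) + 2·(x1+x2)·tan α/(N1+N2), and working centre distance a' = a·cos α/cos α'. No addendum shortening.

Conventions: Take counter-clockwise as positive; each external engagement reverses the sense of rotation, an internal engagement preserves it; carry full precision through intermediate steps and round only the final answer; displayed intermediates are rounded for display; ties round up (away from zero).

class = single-mesh tooth geometry [involute pair 54T × 33T, m = 4.548]
base radii: r_b1 = 112.617290, r_b2 = 68.821677
tip radii: r_a1 = 127.344000, r_a2 = 79.590000
no profile shift: α' = α, a' = a
action lengths: √(r_a1²−r_b1²) = 59.446112, √(r_a2²−r_b2²) = 39.976804
base pitch p_b = π·m·cos α = 13.103617
CR = (59.446112 + 39.976804 − 197.838000·sin 23.49300°)/13.103617 = 1.568831
contact ratio ≈ 1.5688

1.5688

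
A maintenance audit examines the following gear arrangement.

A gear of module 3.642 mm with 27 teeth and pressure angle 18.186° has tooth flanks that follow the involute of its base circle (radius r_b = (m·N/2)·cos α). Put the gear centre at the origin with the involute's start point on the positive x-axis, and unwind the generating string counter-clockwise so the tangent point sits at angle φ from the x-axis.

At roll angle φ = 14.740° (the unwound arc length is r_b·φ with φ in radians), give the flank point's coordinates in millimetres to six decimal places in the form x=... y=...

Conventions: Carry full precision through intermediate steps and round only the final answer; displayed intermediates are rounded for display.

class = single-mesh tooth geometry [base-circle involute, m = 3.642, 27T]
pitch radius r_p = m·N/2 = 3.642·27/2 = 49.167000
base radius r_b = r_p·cos α = 49.167000·cos 18.186° = 46.711027
roll angle φ = 14.740° = 0.25726153 rad
x = r_b·(cos φ + φ·sin φ) = 48.231294
y = r_b·(sin φ − φ·cos φ) = 0.263357

x=48.231294 y=0.263357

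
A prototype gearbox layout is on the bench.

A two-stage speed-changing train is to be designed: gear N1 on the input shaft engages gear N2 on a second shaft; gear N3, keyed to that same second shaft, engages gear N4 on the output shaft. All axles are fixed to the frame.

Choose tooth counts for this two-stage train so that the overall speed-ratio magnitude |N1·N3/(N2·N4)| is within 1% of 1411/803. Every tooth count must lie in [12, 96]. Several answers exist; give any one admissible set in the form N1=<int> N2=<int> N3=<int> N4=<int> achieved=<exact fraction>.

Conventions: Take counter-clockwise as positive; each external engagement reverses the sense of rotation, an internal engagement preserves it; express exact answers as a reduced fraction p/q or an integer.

N1=34 N2=22 N3=83 N4=73 achieved=1411/803

design class (target 1411/803): fixed-axis compound train
target = 1411/803 in lowest terms: an exact hit needs N1·N3 = k·1411 and N2·N4 = k·803 for one integer k, every count in [12, 96]; additionally prefer no 1:1 stage (N1 ≠ N2, N3 ≠ N4)
k = 1: no 1:1-free in-range split of k·1411 and k·803 into factor pairs; take k = 2
k = 2: N1·N3 = 2822 = 34·83, N2·N4 = 1606 = 22·73
achieved = 34·83/(22·73) = 1411/803; |achieved − target| = 0 ≤ 1411/80300 ✓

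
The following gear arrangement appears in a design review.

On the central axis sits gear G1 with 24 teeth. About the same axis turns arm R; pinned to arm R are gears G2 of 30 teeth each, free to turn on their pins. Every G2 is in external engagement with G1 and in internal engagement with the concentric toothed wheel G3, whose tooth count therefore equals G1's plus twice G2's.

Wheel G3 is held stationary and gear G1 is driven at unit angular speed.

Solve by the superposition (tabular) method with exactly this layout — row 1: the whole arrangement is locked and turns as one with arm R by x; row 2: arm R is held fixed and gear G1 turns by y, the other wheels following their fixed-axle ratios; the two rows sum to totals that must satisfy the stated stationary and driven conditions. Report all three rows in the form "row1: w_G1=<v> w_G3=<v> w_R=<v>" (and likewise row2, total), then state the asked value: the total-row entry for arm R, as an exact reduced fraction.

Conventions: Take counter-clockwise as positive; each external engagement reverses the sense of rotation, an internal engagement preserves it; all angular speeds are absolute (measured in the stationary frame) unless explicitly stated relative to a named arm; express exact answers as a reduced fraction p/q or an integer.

row1: w_G1=2/9 w_G3=2/9 w_R=2/9
row2: w_G1=7/9 w_G3=-2/9 w_R=0
total: w_G1=1 w_G3=0 w_R=2/9
asked value: 2/9

topology: planetary set — G1 24T / G2 30T / G3 84T, arm = carrier (Willis)
row 1: whole set turns with the arm by x
row 2 — arm fixed, fixed-axis ratios: sun y, ring −(24/84)·y, arm 0
boundary: total ω_ring = x − (24/84)·y = 0 and total ω_sun = x + y = 1  ⇒  y = 7/9, x = 2/9
row 2 ring = −(24/84)·7/9 = -2/9
totals (row 1 + row 2): sun 2/9 + 7/9 = 1, ring 2/9 + (-2/9) = 0, arm 2/9 + 0 = 2/9
asked cell (total, arm) = 2/9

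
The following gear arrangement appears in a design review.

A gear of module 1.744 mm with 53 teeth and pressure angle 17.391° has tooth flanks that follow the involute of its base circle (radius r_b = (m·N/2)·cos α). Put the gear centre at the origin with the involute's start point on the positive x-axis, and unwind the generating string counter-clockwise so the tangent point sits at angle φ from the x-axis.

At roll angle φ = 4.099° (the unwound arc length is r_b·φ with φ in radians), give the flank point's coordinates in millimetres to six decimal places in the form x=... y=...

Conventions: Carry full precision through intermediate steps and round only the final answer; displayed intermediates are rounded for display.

x=44.216060 y=0.005380

class = single-mesh tooth geometry [base-circle involute, m = 1.744, 53T]
pitch radius r_p = m·N/2 = 1.744·53/2 = 46.216000
base radius r_b = r_p·cos α = 46.216000·cos 17.391° = 44.103341
roll angle φ = 4.099° = 0.07154105 rad
x = r_b·(cos φ + φ·sin φ) = 44.216060
y = r_b·(sin φ − φ·cos φ) = 0.005380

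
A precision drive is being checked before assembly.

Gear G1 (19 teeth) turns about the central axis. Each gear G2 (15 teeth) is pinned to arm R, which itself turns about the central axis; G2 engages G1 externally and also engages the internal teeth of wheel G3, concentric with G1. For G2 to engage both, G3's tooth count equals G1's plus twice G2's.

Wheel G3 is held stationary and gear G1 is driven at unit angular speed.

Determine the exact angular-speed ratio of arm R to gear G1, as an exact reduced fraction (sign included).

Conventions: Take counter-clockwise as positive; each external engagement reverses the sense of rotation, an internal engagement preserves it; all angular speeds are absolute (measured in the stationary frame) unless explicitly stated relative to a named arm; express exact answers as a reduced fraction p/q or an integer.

topology: planetary set — G1 19T / G2 15T / G3 49T, arm = carrier (Willis)
ring teeth: 19 + 2·15 = 49
19(ω_sun−ω_arm) = −49(ω_ring−ω_arm),  ω_ring = 0, ω_sun = 1
19(1−ω_arm) = −49(0−ω_arm)  ⇒  68·ω_arm = 19  ⇒  ω_arm = 19/68
ω_out/ω_in = 19/68

19/68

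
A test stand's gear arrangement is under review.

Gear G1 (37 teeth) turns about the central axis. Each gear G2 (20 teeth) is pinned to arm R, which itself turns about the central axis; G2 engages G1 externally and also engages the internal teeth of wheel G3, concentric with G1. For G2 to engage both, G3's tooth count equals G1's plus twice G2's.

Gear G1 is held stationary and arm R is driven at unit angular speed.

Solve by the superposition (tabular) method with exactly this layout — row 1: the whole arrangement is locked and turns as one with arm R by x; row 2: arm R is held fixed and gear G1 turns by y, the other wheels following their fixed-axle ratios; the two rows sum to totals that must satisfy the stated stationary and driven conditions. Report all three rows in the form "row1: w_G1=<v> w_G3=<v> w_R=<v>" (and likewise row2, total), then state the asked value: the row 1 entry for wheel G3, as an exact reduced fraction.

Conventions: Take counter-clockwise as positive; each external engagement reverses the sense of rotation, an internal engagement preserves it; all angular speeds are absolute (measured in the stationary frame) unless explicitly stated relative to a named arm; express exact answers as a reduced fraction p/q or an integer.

planetary set (37T centre, 20T on arm, 77T internal) — Willis relation
row 1 — lock + rotate with arm: ω_sun = ω_ring = ω_arm = x
superposition row 2 [arm held]: sun y, ring −(37/77)·y, arm 0
boundary: total ω_sun = x + y = 0 and total ω_arm = x = 1  ⇒  y = -1, x = 1
row 2 ring = −(37/77)·(-1) = 37/77
totals (row 1 + row 2): sun 1 + (-1) = 0, ring 1 + 37/77 = 114/77, arm 1 + 0 = 1
asked cell (row1, ring) = 1

row1: w_G1=1 w_G3=1 w_R=1
row2: w_G1=-1 w_G3=37/77 w_R=0
total: w_G1=0 w_G3=114/77 w_R=1
asked value: 1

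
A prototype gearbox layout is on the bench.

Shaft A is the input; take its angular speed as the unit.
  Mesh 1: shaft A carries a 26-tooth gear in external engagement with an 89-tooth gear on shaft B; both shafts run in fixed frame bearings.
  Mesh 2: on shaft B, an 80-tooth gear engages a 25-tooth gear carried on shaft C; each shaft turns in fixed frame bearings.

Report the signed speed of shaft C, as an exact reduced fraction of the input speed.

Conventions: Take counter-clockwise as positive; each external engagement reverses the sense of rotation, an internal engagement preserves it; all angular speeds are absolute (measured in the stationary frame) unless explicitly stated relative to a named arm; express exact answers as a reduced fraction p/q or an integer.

416/445

2-mesh fixed-axis compound train (all bearings frame-fixed)
mesh 1 [26T→89T]: |ω|/ω_in = 1×26/89 = 26/89, sense flips to −
mesh 2 [80T→25T]: |ω|/ω_in = (26/89)×80/25 = 416/445, sense flips to +
signed output speed (× input speed) = 416/445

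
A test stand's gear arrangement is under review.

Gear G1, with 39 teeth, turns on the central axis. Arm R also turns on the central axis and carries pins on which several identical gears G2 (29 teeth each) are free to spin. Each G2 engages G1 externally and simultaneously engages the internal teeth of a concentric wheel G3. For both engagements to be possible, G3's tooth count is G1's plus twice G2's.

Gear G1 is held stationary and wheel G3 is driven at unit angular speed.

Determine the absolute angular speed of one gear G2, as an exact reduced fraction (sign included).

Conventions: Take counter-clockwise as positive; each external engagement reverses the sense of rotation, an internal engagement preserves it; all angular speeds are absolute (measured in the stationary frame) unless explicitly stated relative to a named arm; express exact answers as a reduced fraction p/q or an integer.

topology: planetary set — G1 39T / G2 29T / G3 97T, arm = carrier (Willis)
ring teeth: 39 + 2·29 = 97
39(ω_sun−ω_arm) = −97(ω_ring−ω_arm),  ω_sun = 0, ω_ring = 1
39(0−ω_arm) = −97(1−ω_arm)  ⇒  136·ω_arm = 97  ⇒  ω_arm = 97/136
sun–planet mesh: 39·(0−97/136) = −29·(ω_p−ω_arm)  ⇒  ω_p−ω_arm = 3783/3944
ω_p = 97/136 + 3783/3944 = 97/58
exact speed ratio = 97/58

97/58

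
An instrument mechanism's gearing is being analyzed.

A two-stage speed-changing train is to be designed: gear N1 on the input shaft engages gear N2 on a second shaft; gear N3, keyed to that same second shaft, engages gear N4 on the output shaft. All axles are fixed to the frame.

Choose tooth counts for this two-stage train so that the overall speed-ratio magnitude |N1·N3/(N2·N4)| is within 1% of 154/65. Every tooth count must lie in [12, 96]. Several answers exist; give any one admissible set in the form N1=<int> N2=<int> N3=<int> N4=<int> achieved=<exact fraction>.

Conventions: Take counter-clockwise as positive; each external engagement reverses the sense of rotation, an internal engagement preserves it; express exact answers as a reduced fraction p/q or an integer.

2-stage fixed-axis compound train for ratio 154/65
target = 154/65 in lowest terms: an exact hit needs N1·N3 = k·154 and N2·N4 = k·65 for one integer k, every count in [12, 96]; additionally prefer no 1:1 stage (N1 ≠ N2, N3 ≠ N4)
k = 1…2: no 1:1-free in-range split of k·154 and k·65 into factor pairs; take k = 3
k = 3: N1·N3 = 462 = 14·33, N2·N4 = 195 = 13·15
achieved = 14·33/(13·15) = 154/65; |achieved − target| = 0 ≤ 77/3250 ✓

N1=14 N2=13 N3=33 N4=15 achieved=154/65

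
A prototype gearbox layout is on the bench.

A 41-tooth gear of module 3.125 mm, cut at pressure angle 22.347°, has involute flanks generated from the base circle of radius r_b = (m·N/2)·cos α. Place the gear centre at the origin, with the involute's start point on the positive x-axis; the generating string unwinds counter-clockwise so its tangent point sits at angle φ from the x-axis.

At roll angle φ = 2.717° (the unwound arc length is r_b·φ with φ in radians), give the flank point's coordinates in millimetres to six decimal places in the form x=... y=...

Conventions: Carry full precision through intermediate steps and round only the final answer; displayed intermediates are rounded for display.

x=59.317869 y=0.002106

recognized (one wheel, involute flank): single-mesh tooth geometry, m = 3.125, N = 41
pitch radius r_p = m·N/2 = 3.125·41/2 = 64.062500
base radius r_b = r_p·cos α = 64.062500·cos 22.347° = 59.251287
roll angle φ = 2.717° = 0.04742060 rad
x = r_b·(cos φ + φ·sin φ) = 59.317869
y = r_b·(sin φ − φ·cos φ) = 0.002106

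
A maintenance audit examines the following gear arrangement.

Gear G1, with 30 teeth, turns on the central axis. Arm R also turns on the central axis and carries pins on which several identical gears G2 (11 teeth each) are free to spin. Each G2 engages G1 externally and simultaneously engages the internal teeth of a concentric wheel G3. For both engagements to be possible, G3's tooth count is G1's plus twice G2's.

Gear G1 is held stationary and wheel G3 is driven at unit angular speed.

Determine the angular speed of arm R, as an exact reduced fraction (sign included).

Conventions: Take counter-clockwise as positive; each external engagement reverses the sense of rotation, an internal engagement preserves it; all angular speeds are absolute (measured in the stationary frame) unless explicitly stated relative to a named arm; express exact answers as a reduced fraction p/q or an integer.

topology: planetary set — G1 30T / G2 11T / G3 52T, arm = carrier (Willis)
ring teeth: 30 + 2·11 = 52
30(ω_sun−ω_arm) = −52(ω_ring−ω_arm),  ω_sun = 0, ω_ring = 1
30(0−ω_arm) = −52(1−ω_arm)  ⇒  82·ω_arm = 52  ⇒  ω_arm = 26/41
exact speed ratio = 26/41

26/41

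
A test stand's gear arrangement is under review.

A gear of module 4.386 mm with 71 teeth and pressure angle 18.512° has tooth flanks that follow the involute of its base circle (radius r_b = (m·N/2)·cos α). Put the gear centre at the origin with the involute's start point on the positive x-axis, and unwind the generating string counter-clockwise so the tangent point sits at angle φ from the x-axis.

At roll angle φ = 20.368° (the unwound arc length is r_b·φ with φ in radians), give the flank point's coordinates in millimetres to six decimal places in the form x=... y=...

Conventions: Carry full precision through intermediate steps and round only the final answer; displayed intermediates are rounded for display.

x=156.683017 y=2.183137

recognized (one wheel, involute flank): single-mesh tooth geometry, m = 4.386, N = 71
pitch radius r_p = m·N/2 = 4.386·71/2 = 155.703000
base radius r_b = r_p·cos α = 155.703000·cos 18.512° = 147.646487
roll angle φ = 20.368° = 0.35548866 rad
x = r_b·(cos φ + φ·sin φ) = 156.683017
y = r_b·(sin φ − φ·cos φ) = 2.183137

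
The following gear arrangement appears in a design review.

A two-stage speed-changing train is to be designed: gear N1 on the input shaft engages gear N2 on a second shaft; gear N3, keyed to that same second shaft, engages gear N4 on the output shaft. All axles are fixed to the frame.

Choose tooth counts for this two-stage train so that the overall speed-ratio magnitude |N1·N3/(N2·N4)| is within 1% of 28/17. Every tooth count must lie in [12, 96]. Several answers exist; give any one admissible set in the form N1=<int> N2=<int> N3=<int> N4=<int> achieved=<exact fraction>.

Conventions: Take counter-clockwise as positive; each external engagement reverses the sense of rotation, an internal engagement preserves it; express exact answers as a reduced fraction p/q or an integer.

class = fixed-axis compound train [2-stage, 28/17 wanted]
target = 28/17 in lowest terms: an exact hit needs N1·N3 = k·28 and N2·N4 = k·17 for one integer k, every count in [12, 96]; additionally prefer no 1:1 stage (N1 ≠ N2, N3 ≠ N4)
k = 1…11: no 1:1-free in-range split of k·28 and k·17 into factor pairs; take k = 12
k = 12: N1·N3 = 336 = 12·28, N2·N4 = 204 = 17·12
achieved = 12·28/(17·12) = 28/17; |achieved − target| = 0 ≤ 7/425 ✓

N1=12 N2=17 N3=28 N4=12 achieved=28/17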